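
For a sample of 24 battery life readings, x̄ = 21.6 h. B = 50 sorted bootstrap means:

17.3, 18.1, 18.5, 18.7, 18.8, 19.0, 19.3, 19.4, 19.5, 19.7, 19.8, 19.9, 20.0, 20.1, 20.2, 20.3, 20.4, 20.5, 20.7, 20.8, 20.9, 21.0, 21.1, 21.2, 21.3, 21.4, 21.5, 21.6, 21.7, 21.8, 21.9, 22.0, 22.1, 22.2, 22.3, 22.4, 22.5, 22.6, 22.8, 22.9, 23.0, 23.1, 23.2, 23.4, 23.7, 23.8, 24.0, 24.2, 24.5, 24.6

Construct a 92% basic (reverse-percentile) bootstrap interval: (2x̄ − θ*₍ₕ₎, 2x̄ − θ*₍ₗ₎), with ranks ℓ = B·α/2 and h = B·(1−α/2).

(19.0, 25.1)

Percentile endpoints at ranks 2 and 48: θ*₍2₎ = 18.1, θ*₍48₎ = 24.2.
Basic interval reflects these around x̄:
  lower = 2 × 21.6 − 24.2 = 19.0
  upper = 2 × 21.6 − 18.1 = 25.1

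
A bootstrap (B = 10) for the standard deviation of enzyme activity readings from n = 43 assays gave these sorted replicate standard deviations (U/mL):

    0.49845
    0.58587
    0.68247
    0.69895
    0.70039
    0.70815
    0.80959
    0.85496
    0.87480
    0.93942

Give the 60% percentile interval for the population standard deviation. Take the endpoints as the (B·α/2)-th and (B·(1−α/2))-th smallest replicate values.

(0.58587, 0.85496)

α = 0.40; lower rank = 10 × 0.200 = 2; upper rank = 10 × 0.800 = 8.
The 2nd smallest replicate is 0.58587; the 8th is 0.85496.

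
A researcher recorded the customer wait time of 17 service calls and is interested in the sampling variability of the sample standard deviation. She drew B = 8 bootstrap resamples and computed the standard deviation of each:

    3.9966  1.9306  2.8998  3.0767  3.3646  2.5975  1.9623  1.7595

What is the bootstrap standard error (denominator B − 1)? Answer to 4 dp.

SE* = 0.7870

Bootstrap SE is the standard deviation of the 8 replicate standard deviations.
Mean of replicates: (3.9966 + 1.9306 + 2.8998 + 3.0767 + 3.3646 + 2.5975 + 1.9623 + 1.7595) / 8 = 21.58760 / 8 = 2.69845
Sum of squared deviations: (+1.29815)² + (−0.76785)² + (+0.20135)² + (+0.37825)² + (+0.66615)² + (−0.10095)² + (−0.73615)² + (−0.93895)² = 4.33589
Variance = 4.33589 / 7 = 0.61941
SE* = √0.61941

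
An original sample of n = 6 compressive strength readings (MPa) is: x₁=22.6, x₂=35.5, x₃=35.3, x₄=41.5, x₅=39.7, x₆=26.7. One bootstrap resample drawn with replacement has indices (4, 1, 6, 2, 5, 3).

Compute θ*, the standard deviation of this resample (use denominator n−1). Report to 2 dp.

θ* = 7.41

Resample values: 41.5, 22.6, 26.7, 35.5, 39.7, 35.3.
Mean = 33.5500; sum of squared deviations = 274.7150
s² = 274.7150 / 5 = 54.9430
s = √54.9430 = 7.41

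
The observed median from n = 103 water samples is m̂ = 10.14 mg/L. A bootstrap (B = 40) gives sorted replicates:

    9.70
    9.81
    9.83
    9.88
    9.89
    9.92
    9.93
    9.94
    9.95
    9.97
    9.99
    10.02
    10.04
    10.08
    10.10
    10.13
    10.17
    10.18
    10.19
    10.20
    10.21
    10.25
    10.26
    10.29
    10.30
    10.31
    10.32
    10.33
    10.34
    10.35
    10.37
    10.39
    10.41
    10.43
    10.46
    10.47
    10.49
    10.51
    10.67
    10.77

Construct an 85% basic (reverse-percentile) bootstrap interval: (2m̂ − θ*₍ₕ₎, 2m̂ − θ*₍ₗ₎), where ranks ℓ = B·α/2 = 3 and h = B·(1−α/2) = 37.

Percentile endpoints at ranks 3 and 37: θ*₍3₎ = 9.83, θ*₍37₎ = 10.49.
Basic interval reflects these around m̂:
  lower = 2 × 10.14 − 10.49 = 9.79
  upper = 2 × 10.14 − 9.83 = 10.45

(9.79, 10.45)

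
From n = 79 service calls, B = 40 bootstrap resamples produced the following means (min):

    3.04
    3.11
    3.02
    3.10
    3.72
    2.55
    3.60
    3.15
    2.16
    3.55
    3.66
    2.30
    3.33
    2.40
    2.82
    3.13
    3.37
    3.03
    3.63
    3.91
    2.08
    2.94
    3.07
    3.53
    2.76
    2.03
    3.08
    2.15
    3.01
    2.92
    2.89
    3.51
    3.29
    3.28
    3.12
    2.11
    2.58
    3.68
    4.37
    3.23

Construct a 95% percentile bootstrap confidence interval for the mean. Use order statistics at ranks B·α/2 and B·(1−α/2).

Sorted replicates: 2.03, 2.08, 2.11, 2.15, 2.16, 2.30, 2.40, 2.55, 2.58, 2.76, 2.82, 2.89, 2.92, 2.94, 3.01, 3.02, 3.03, 3.04, 3.07, 3.08, 3.10, 3.11, 3.12, 3.13, 3.15, 3.23, 3.28, 3.29, 3.33, 3.37, 3.51, 3.53, 3.55, 3.60, 3.63, 3.66, 3.68, 3.72, 3.91, 4.37
α = 0.05; lower rank = 40 × 0.025 = 1; upper rank = 40 × 0.975 = 39.
The 1st smallest replicate is 2.03; the 39th is 3.91.

(2.03, 3.91)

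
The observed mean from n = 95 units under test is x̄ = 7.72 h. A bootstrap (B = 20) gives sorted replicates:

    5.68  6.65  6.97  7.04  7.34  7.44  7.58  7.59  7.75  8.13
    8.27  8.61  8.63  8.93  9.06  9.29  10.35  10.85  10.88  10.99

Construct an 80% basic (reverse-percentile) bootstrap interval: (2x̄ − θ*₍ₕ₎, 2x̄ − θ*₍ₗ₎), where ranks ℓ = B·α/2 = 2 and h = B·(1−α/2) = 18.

(4.59, 8.79)

Percentile endpoints at ranks 2 and 18: θ*₍2₎ = 6.65, θ*₍18₎ = 10.85.
Basic interval reflects these around x̄:
  lower = 2 × 7.72 − 10.85 = 4.59
  upper = 2 × 7.72 − 6.65 = 8.79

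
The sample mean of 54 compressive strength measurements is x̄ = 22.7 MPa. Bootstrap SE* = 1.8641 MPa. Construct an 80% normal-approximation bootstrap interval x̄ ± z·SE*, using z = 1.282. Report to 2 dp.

Margin = 1.282 × 1.8641 = 2.390
Interval: 22.7 ± 2.390

(20.31, 25.09)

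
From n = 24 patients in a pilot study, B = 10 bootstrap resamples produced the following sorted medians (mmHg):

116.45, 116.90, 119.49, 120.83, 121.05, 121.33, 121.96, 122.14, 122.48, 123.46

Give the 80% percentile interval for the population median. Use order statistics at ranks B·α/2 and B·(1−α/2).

α = 0.20; lower rank = 10 × 0.100 = 1; upper rank = 10 × 0.900 = 9.
The 1st smallest replicate is 116.45; the 9th is 122.48.

(116.45, 122.48)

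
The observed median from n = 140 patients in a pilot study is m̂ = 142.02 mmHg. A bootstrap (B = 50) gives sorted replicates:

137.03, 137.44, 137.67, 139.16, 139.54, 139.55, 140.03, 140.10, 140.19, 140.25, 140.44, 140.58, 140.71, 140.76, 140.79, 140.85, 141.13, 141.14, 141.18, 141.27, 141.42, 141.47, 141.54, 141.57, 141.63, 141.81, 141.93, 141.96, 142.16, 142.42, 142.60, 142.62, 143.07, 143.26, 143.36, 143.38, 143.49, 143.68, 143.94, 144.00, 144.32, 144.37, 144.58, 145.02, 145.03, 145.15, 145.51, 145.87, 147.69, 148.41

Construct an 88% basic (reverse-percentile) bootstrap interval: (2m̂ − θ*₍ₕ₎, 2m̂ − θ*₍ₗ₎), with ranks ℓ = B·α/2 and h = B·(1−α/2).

(138.53, 146.37)

Percentile endpoints at ranks 3 and 47: θ*₍3₎ = 137.67, θ*₍47₎ = 145.51.
Basic interval reflects these around m̂:
  lower = 2 × 142.02 − 145.51 = 138.53
  upper = 2 × 142.02 − 137.67 = 146.37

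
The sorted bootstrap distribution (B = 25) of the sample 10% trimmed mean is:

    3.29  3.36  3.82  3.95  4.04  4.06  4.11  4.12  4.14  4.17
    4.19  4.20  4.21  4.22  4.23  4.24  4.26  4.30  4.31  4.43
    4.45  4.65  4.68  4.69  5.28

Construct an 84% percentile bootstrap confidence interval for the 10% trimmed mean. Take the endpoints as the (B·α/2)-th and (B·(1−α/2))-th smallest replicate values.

(3.36, 4.68)

α = 0.16; lower rank = 25 × 0.080 = 2; upper rank = 25 × 0.920 = 23.
The 2nd smallest replicate is 3.36; the 23rd is 4.68.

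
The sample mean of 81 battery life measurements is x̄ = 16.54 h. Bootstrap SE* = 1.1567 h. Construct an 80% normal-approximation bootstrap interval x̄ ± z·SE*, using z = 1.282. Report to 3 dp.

(15.057, 18.023)

Margin = 1.282 × 1.1567 = 1.4829
Interval: 16.54 ± 1.4829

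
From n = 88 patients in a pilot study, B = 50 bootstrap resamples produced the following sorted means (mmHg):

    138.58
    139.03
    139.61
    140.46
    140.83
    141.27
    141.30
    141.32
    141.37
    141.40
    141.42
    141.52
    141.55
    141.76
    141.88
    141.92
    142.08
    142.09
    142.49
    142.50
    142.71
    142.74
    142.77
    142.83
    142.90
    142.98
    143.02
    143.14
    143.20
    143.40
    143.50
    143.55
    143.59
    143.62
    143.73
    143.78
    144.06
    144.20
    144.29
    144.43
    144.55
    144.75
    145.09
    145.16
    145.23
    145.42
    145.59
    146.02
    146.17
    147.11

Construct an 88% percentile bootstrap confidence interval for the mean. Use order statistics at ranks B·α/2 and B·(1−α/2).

(139.61, 145.59)

α = 0.12; lower rank = 50 × 0.060 = 3; upper rank = 50 × 0.940 = 47.
The 3rd smallest replicate is 139.61; the 47th is 145.59.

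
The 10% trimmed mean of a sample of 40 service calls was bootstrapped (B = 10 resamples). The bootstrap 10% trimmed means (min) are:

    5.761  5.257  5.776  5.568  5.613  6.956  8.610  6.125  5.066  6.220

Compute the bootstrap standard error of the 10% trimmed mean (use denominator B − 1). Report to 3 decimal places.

SE* = 1.031

Bootstrap SE is the standard deviation of the 10 replicate 10% trimmed means.
Mean of replicates: (5.761 + 5.257 + 5.776 + 5.568 + 5.613 + 6.956 + 8.610 + 6.125 + 5.066 + 6.220) / 10 = 60.9520 / 10 = 6.0952
Sum of squared deviations: (−0.3342)² + (−0.8382)² + (−0.3192)² + (−0.5272)² + (−0.4822)² + (+0.8608)² + (+2.5148)² + (+0.0298)² + (−1.0292)² + (+0.1248)² = 9.5675
Variance = 9.5675 / 9 = 1.0631
SE* = √1.0631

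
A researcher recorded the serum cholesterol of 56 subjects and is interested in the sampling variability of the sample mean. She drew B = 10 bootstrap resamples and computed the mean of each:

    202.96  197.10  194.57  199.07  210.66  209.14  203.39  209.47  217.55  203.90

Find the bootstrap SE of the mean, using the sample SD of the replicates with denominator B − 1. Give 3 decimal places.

Bootstrap SE is the standard deviation of the 10 replicate means.
Mean of replicates: (202.96 + 197.10 + 194.57 + 199.07 + 210.66 + 209.14 + 203.39 + 209.47 + 217.55 + 203.90) / 10 = 2047.8100 / 10 = 204.7810
Sum of squared deviations: (−1.8210)² + (−7.6810)² + (−10.2110)² + (−5.7110)² + (+5.8790)² + (+4.3590)² + (−1.3910)² + (+4.6890)² + (+12.7690)² + (−0.8810)² = 440.5025
Variance = 440.5025 / 9 = 48.9447
SE* = √48.9447

SE* = 6.996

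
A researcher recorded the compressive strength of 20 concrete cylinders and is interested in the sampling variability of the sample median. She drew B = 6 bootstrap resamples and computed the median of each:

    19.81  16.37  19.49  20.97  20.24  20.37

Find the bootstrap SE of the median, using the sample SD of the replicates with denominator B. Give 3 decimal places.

Bootstrap SE is the standard deviation of the 6 replicate medians.
Mean of replicates: (19.81 + 16.37 + 19.49 + 20.97 + 20.24 + 20.37) / 6 = 117.2500 / 6 = 19.5417
Sum of squared deviations: (+0.2683)² + (−3.1717)² + (−0.0517)² + (+1.4283)² + (+0.6983)² + (+0.8283)² = 13.3481
Variance = 13.3481 / 6 = 2.2247
SE* = √2.2247

SE* = 1.492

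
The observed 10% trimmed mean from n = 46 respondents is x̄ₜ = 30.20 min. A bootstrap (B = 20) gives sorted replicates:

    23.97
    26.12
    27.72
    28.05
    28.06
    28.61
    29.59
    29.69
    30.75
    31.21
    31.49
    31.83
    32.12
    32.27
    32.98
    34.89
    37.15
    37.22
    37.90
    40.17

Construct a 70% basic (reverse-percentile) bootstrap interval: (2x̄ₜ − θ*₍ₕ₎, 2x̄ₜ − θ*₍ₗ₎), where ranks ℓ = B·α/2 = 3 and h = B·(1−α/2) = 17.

(23.25, 32.68)

Percentile endpoints at ranks 3 and 17: θ*₍3₎ = 27.72, θ*₍17₎ = 37.15.
Basic interval reflects these around x̄ₜ:
  lower = 2 × 30.20 − 37.15 = 23.25
  upper = 2 × 30.20 − 27.72 = 32.68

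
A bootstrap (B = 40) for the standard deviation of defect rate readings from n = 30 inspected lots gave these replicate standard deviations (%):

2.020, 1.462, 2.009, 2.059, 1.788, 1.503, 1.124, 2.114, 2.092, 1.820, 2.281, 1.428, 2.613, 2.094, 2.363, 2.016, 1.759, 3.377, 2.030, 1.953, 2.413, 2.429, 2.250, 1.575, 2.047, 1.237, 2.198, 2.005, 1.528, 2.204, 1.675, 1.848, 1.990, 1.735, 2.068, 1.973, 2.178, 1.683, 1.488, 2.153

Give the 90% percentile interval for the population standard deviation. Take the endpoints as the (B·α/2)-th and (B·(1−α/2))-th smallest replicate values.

Sorted replicates: 1.124, 1.237, 1.428, 1.462, 1.488, 1.503, 1.528, 1.575, 1.675, 1.683, 1.735, 1.759, 1.788, 1.820, 1.848, 1.953, 1.973, 1.990, 2.005, 2.009, 2.016, 2.020, 2.030, 2.047, 2.059, 2.068, 2.092, 2.094, 2.114, 2.153, 2.178, 2.198, 2.204, 2.250, 2.281, 2.363, 2.413, 2.429, 2.613, 3.377
α = 0.10; lower rank = 40 × 0.050 = 2; upper rank = 40 × 0.950 = 38.
The 2nd smallest replicate is 1.237; the 38th is 2.429.

(1.237, 2.429)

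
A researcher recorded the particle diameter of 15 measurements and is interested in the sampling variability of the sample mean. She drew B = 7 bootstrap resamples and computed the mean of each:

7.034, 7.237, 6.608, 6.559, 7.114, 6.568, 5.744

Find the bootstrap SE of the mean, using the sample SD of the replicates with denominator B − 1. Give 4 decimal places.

SE* = 0.5051

Bootstrap SE is the standard deviation of the 7 replicate means.
Mean of replicates: (7.034 + 7.237 + 6.608 + 6.559 + 7.114 + 6.568 + 5.744) / 7 = 46.86400 / 7 = 6.69486
Sum of squared deviations: (+0.33914)² + (+0.54214)² + (−0.08686)² + (−0.13586)² + (+0.41914)² + (−0.12686)² + (−0.95086)² = 1.53084
Variance = 1.53084 / 6 = 0.25514
SE* = √0.25514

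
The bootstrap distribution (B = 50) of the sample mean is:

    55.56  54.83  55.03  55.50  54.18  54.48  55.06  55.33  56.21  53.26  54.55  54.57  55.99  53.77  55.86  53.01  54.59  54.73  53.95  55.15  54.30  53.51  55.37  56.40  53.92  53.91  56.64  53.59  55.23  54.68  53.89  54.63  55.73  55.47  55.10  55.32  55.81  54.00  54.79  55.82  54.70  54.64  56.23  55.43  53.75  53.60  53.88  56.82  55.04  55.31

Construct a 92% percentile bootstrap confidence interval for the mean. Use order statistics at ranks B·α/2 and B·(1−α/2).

(53.26, 56.40)

Sorted replicates: 53.01, 53.26, 53.51, 53.59, 53.60, 53.75, 53.77, 53.88, 53.89, 53.91, 53.92, 53.95, 54.00, 54.18, 54.30, 54.48, 54.55, 54.57, 54.59, 54.63, 54.64, 54.68, 54.70, 54.73, 54.79, 54.83, 55.03, 55.04, 55.06, 55.10, 55.15, 55.23, 55.31, 55.32, 55.33, 55.37, 55.43, 55.47, 55.50, 55.56, 55.73, 55.81, 55.82, 55.86, 55.99, 56.21, 56.23, 56.40, 56.64, 56.82
α = 0.08; lower rank = 50 × 0.040 = 2; upper rank = 50 × 0.960 = 48.
The 2nd smallest replicate is 53.26; the 48th is 56.40.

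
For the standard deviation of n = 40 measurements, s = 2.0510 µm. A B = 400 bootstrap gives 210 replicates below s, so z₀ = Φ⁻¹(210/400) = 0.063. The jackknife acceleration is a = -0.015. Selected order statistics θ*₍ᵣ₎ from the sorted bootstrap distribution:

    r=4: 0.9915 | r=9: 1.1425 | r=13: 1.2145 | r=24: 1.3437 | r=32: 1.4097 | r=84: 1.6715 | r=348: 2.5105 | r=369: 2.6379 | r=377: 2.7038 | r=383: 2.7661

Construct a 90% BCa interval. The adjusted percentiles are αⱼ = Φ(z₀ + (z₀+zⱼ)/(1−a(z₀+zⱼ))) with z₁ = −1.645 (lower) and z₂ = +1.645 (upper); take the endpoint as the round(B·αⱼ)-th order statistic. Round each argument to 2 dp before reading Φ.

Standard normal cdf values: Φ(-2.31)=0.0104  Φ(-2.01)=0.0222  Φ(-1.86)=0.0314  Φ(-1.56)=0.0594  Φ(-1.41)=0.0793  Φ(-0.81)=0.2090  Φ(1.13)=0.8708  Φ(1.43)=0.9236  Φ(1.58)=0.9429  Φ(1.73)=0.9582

Lower: z₀ + z₁ = 0.063 + (-1.645) = -1.582; 1 − a(z₀+z₁) = 1 − (-0.015)(-1.582) = 0.9763; argument = 0.063 + (-1.582)/0.9763 = -1.5575 → -1.56.
α₁ = Φ(-1.56) = 0.0594; rank = round(400 × 0.0594) = 24; θ*₍24₎ = 1.3437.
Upper: z₀ + z₂ = 1.708; 1 − a(z₀+z₂) = 1.0256; argument = 1.7283 → 1.73; α₂ = 0.9582; rank = 383; θ*₍383₎ = 2.7661.

(1.3437, 2.7661)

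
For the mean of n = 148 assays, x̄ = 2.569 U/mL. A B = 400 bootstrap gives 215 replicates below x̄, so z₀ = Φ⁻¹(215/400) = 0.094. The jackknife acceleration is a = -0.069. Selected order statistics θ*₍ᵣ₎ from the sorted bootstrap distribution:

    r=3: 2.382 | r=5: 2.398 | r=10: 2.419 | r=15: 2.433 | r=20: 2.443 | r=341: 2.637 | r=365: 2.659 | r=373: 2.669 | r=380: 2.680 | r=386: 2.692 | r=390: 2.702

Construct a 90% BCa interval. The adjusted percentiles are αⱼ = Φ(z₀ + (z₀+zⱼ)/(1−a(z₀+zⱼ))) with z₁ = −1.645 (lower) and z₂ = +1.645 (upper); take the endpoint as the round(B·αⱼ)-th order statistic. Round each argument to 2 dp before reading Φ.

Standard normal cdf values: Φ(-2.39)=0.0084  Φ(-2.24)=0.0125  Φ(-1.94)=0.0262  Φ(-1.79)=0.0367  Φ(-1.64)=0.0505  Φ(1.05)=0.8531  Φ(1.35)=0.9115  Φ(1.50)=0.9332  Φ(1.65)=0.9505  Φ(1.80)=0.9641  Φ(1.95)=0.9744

(2.443, 2.680)

Lower: z₀ + z₁ = 0.094 + (-1.645) = -1.551; 1 − a(z₀+z₁) = 1 − (-0.069)(-1.551) = 0.8930; argument = 0.094 + (-1.551)/0.8930 = -1.6429 → -1.64.
α₁ = Φ(-1.64) = 0.0505; rank = round(400 × 0.0505) = 20; θ*₍20₎ = 2.443.
Upper: z₀ + z₂ = 1.739; 1 − a(z₀+z₂) = 1.1200; argument = 1.6467 → 1.65; α₂ = 0.9505; rank = 380; θ*₍380₎ = 2.680.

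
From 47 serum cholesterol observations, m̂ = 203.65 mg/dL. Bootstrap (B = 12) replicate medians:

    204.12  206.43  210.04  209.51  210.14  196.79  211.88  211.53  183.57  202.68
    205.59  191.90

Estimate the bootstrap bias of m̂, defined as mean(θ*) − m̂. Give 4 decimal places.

mean(θ*) = (204.12 + 206.43 + 210.04 + 209.51 + 210.14 + 196.79 + 211.88 + 211.53 + 183.57 + 202.68 + 205.59 + 191.90) / 12 = 203.68167
bias = 203.68167 − 203.65

bias = +0.0317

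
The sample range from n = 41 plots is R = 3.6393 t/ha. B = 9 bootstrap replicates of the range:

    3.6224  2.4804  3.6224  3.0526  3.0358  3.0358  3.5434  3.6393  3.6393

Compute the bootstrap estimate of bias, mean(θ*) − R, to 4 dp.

bias = −0.3425

mean(θ*) = (3.6224 + 2.4804 + 3.6224 + 3.0526 + 3.0358 + 3.0358 + 3.5434 + 3.6393 + 3.6393) / 9 = 3.29682
bias = 3.29682 − 3.6393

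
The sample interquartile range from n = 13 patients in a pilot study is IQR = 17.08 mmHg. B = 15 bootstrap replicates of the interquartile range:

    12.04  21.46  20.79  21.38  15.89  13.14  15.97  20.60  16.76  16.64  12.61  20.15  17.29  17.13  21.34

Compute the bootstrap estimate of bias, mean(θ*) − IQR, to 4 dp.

mean(θ*) = (12.04 + 21.46 + 20.79 + 21.38 + 15.89 + 13.14 + 15.97 + 20.60 + 16.76 + 16.64 + 12.61 + 20.15 + 17.29 + 17.13 + 21.34) / 15 = 17.54600
bias = 17.54600 − 17.08

bias = +0.4660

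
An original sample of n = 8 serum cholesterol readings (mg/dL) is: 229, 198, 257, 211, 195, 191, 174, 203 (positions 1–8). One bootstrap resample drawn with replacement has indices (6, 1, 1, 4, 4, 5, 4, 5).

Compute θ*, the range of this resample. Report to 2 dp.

θ* = 38.00

Resample values: 191, 229, 229, 211, 211, 195, 211, 195.
Range = 229 − 191 = 38.00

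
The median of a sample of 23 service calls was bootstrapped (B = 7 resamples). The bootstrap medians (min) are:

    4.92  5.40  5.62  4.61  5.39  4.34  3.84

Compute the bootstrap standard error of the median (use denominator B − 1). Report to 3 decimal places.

SE* = 0.649

Bootstrap SE is the standard deviation of the 7 replicate medians.
Mean of replicates: (4.92 + 5.40 + 5.62 + 4.61 + 5.39 + 4.34 + 3.84) / 7 = 34.1200 / 7 = 4.8743
Sum of squared deviations: (+0.0457)² + (+0.5257)² + (+0.7457)² + (−0.2643)² + (+0.5157)² + (−0.5343)² + (−1.0343)² = 2.5256
Variance = 2.5256 / 6 = 0.4209
SE* = √0.4209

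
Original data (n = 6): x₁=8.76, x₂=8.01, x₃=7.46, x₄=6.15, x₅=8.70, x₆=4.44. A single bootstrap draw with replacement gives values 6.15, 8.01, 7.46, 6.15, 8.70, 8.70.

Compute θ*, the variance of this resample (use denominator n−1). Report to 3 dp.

Mean = 7.5283; sum of squared deviations = 6.7819
s² = 6.7819 / 5 = 1.3564

θ* = 1.356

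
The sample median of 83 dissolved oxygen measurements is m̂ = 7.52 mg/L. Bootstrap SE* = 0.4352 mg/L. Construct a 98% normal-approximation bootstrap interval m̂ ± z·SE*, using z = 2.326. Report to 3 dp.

(6.508, 8.532)

Margin = 2.326 × 0.4352 = 1.0123
Interval: 7.52 ± 1.0123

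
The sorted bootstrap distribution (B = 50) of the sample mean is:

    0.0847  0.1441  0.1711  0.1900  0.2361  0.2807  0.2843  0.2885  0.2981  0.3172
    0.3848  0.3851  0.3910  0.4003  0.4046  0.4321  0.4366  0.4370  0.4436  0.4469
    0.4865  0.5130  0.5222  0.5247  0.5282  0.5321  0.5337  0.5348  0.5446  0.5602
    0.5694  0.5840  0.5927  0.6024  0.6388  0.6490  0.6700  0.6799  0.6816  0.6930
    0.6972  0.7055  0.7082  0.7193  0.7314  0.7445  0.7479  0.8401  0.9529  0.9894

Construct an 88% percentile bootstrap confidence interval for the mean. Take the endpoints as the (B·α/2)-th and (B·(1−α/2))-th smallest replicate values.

α = 0.12; lower rank = 50 × 0.060 = 3; upper rank = 50 × 0.940 = 47.
The 3rd smallest replicate is 0.1711; the 47th is 0.7479.

(0.1711, 0.7479)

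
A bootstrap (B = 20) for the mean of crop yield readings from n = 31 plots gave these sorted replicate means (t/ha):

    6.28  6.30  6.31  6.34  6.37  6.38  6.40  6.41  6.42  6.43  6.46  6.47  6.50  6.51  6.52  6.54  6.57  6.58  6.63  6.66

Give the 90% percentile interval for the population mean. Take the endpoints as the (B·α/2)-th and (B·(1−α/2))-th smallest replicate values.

(6.28, 6.63)

α = 0.10; lower rank = 20 × 0.050 = 1; upper rank = 20 × 0.950 = 19.
The 1st smallest replicate is 6.28; the 19th is 6.63.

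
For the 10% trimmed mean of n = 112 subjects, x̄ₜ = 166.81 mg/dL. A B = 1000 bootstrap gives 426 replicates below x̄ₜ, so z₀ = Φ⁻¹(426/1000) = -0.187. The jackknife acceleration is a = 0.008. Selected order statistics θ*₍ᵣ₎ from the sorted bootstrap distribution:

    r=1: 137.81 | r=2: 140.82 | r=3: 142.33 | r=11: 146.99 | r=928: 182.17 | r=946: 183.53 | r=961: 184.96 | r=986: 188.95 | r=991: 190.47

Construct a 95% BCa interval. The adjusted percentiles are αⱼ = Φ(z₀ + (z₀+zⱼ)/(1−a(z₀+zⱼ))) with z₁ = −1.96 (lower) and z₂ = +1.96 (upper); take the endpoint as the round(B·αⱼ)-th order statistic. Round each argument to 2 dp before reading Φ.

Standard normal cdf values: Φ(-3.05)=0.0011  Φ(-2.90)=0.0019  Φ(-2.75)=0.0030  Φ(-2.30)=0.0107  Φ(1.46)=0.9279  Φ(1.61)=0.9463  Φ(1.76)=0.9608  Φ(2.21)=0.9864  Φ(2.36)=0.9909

Lower: z₀ + z₁ = -0.187 + (-1.960) = -2.147; 1 − a(z₀+z₁) = 1 − (0.008)(-2.147) = 1.0172; argument = -0.187 + (-2.147)/1.0172 = -2.2977 → -2.30.
α₁ = Φ(-2.30) = 0.0107; rank = round(1000 × 0.0107) = 11; θ*₍11₎ = 146.99.
Upper: z₀ + z₂ = 1.773; 1 − a(z₀+z₂) = 0.9858; argument = 1.6115 → 1.61; α₂ = 0.9463; rank = 946; θ*₍946₎ = 183.53.

(146.99, 183.53)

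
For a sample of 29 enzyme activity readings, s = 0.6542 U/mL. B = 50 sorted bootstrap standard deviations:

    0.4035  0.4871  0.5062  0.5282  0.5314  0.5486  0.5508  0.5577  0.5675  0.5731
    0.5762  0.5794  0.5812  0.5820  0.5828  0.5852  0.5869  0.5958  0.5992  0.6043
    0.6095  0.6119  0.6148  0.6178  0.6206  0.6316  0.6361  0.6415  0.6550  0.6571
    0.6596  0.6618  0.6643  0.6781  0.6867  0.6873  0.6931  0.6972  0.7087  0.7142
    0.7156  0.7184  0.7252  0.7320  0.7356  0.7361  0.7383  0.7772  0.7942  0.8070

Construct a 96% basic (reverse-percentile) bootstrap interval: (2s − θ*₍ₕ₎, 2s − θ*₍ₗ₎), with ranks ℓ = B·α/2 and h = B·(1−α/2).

Percentile endpoints at ranks 1 and 49: θ*₍1₎ = 0.4035, θ*₍49₎ = 0.7942.
Basic interval reflects these around s:
  lower = 2 × 0.6542 − 0.7942 = 0.5142
  upper = 2 × 0.6542 − 0.4035 = 0.9049

(0.5142, 0.9049)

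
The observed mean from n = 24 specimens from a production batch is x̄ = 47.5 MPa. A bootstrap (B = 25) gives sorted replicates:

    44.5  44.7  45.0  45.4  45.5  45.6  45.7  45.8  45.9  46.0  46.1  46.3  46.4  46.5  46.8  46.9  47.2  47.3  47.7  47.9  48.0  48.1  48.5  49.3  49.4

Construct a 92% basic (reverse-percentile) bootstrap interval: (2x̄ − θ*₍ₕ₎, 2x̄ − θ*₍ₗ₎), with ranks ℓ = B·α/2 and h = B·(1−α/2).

Percentile endpoints at ranks 1 and 24: θ*₍1₎ = 44.5, θ*₍24₎ = 49.3.
Basic interval reflects these around x̄:
  lower = 2 × 47.5 − 49.3 = 45.7
  upper = 2 × 47.5 − 44.5 = 50.5

(45.7, 50.5)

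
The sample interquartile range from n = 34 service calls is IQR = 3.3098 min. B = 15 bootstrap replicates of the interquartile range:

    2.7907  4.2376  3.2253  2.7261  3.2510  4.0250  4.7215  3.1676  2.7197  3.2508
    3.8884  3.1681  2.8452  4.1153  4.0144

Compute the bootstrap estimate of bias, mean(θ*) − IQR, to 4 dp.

bias = +0.1666

mean(θ*) = (2.7907 + 4.2376 + 3.2253 + 2.7261 + 3.2510 + 4.0250 + 4.7215 + 3.1676 + 2.7197 + 3.2508 + 3.8884 + 3.1681 + 2.8452 + 4.1153 + 4.0144) / 15 = 3.47645
bias = 3.47645 − 3.3098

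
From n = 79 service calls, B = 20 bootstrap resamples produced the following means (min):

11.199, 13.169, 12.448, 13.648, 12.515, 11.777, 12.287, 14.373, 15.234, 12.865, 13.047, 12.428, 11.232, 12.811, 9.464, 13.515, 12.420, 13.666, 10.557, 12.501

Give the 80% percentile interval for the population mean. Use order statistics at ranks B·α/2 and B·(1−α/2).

Sorted replicates: 9.464, 10.557, 11.199, 11.232, 11.777, 12.287, 12.420, 12.428, 12.448, 12.501, 12.515, 12.811, 12.865, 13.047, 13.169, 13.515, 13.648, 13.666, 14.373, 15.234
α = 0.20; lower rank = 20 × 0.100 = 2; upper rank = 20 × 0.900 = 18.
The 2nd smallest replicate is 10.557; the 18th is 13.666.

(10.557, 13.666)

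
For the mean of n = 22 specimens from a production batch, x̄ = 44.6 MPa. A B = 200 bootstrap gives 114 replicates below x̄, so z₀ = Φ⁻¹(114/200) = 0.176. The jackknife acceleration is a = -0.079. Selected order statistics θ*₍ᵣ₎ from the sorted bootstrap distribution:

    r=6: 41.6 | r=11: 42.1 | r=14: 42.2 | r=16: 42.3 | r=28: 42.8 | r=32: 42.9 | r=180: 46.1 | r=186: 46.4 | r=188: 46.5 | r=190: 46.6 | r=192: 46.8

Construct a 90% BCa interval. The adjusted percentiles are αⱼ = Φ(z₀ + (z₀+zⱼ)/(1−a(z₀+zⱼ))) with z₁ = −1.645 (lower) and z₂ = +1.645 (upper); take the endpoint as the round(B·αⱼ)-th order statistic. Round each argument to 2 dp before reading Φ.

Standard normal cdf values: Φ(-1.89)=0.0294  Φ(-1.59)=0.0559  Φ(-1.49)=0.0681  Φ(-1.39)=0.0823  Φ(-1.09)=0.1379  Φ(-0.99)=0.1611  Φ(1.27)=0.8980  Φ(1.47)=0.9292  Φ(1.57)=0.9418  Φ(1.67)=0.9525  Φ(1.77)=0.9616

(42.2, 46.8)

Lower: z₀ + z₁ = 0.176 + (-1.645) = -1.469; 1 − a(z₀+z₁) = 1 − (-0.079)(-1.469) = 0.8839; argument = 0.176 + (-1.469)/0.8839 = -1.4859 → -1.49.
α₁ = Φ(-1.49) = 0.0681; rank = round(200 × 0.0681) = 14; θ*₍14₎ = 42.2.
Upper: z₀ + z₂ = 1.821; 1 − a(z₀+z₂) = 1.1439; argument = 1.7680 → 1.77; α₂ = 0.9616; rank = 192; θ*₍192₎ = 46.8.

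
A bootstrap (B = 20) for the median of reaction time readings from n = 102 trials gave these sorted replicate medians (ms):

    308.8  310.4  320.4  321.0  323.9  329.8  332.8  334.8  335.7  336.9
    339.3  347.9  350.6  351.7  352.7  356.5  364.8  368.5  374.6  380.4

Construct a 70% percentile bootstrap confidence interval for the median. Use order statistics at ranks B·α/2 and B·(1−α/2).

α = 0.30; lower rank = 20 × 0.150 = 3; upper rank = 20 × 0.850 = 17.
The 3rd smallest replicate is 320.4; the 17th is 364.8.

(320.4, 364.8)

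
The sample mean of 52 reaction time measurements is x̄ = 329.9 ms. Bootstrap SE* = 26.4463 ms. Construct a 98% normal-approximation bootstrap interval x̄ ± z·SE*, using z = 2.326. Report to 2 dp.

(268.39, 391.41)

Margin = 2.326 × 26.4463 = 61.514
Interval: 329.9 ± 61.514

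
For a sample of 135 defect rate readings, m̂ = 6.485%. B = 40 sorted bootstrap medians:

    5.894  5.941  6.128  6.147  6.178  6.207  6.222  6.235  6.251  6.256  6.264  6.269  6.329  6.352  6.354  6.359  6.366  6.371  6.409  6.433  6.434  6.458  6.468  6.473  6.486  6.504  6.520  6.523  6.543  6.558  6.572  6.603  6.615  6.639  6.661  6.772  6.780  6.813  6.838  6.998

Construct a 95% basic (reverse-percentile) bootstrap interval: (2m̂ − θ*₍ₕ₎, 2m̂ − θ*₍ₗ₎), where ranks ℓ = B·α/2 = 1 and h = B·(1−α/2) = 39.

(6.132, 7.076)

Percentile endpoints at ranks 1 and 39: θ*₍1₎ = 5.894, θ*₍39₎ = 6.838.
Basic interval reflects these around m̂:
  lower = 2 × 6.485 − 6.838 = 6.132
  upper = 2 × 6.485 − 5.894 = 7.076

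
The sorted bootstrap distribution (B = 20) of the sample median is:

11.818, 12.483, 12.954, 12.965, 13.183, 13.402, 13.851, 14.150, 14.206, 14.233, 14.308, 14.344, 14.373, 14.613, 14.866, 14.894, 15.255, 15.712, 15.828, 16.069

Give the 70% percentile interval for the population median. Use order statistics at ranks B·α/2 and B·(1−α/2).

α = 0.30; lower rank = 20 × 0.150 = 3; upper rank = 20 × 0.850 = 17.
The 3rd smallest replicate is 12.954; the 17th is 15.255.

(12.954, 15.255)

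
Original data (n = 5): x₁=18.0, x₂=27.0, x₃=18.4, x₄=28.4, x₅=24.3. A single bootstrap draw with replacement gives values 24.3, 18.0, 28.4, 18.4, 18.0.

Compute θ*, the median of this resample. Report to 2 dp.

θ* = 18.40

Sorted: 18.0, 18.0, 18.4, 24.3, 28.4
Median = middle value = 18.40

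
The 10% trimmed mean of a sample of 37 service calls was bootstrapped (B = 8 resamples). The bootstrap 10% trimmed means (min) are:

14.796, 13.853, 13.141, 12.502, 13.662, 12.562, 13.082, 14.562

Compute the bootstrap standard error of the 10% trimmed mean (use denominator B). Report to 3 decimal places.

SE* = 0.801

Bootstrap SE is the standard deviation of the 8 replicate 10% trimmed means.
Mean of replicates: (14.796 + 13.853 + 13.141 + 12.502 + 13.662 + 12.562 + 13.082 + 14.562) / 8 = 108.1600 / 8 = 13.5200
Sum of squared deviations: (+1.2760)² + (+0.3330)² + (−0.3790)² + (−1.0180)² + (+0.1420)² + (−0.9580)² + (−0.4380)² + (+1.0420)² = 5.1346
Variance = 5.1346 / 8 = 0.6418
SE* = √0.6418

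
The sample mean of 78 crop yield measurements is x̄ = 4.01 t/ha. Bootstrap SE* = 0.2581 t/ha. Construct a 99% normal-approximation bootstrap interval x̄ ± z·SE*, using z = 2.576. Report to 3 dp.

Margin = 2.576 × 0.2581 = 0.6649
Interval: 4.01 ± 0.6649

(3.345, 4.675)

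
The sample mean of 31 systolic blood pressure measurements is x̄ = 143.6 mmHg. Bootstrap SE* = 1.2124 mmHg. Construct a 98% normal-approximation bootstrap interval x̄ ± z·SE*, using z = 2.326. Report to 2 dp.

Margin = 2.326 × 1.2124 = 2.820
Interval: 143.6 ± 2.820

(140.78, 146.42)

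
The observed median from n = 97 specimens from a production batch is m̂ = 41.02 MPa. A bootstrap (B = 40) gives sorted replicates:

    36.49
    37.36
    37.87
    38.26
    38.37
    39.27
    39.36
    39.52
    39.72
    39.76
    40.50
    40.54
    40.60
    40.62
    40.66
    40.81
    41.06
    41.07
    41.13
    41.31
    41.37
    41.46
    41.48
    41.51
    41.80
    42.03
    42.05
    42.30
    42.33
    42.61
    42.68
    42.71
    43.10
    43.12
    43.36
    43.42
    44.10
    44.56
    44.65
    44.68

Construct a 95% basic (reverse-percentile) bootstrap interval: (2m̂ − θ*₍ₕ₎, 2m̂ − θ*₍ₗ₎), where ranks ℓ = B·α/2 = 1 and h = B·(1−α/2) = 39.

Percentile endpoints at ranks 1 and 39: θ*₍1₎ = 36.49, θ*₍39₎ = 44.65.
Basic interval reflects these around m̂:
  lower = 2 × 41.02 − 44.65 = 37.39
  upper = 2 × 41.02 − 36.49 = 45.55

(37.39, 45.55)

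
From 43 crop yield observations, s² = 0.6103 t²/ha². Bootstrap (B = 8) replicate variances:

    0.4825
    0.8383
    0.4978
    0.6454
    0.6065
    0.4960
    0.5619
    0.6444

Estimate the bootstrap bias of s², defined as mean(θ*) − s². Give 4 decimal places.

bias = −0.0137

mean(θ*) = (0.4825 + 0.8383 + 0.4978 + 0.6454 + 0.6065 + 0.4960 + 0.5619 + 0.6444) / 8 = 0.59660
bias = 0.59660 − 0.6103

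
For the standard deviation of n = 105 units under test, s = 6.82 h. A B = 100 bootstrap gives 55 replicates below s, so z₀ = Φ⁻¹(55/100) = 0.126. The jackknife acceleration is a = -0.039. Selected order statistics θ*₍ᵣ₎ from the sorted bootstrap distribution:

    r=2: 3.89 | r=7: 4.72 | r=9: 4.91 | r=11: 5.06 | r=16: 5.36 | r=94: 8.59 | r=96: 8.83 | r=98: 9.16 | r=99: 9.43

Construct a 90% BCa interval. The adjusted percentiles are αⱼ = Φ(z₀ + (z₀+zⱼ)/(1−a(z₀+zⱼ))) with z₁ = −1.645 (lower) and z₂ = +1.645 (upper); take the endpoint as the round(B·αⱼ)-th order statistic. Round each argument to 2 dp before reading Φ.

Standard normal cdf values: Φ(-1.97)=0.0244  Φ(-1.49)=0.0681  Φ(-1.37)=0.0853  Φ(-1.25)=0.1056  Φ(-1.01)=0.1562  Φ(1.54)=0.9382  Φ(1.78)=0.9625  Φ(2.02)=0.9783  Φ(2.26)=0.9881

Lower: z₀ + z₁ = 0.126 + (-1.645) = -1.519; 1 − a(z₀+z₁) = 1 − (-0.039)(-1.519) = 0.9408; argument = 0.126 + (-1.519)/0.9408 = -1.4887 → -1.49.
α₁ = Φ(-1.49) = 0.0681; rank = round(100 × 0.0681) = 7; θ*₍7₎ = 4.72.
Upper: z₀ + z₂ = 1.771; 1 − a(z₀+z₂) = 1.0691; argument = 1.7826 → 1.78; α₂ = 0.9625; rank = 96; θ*₍96₎ = 8.83.

(4.72, 8.83)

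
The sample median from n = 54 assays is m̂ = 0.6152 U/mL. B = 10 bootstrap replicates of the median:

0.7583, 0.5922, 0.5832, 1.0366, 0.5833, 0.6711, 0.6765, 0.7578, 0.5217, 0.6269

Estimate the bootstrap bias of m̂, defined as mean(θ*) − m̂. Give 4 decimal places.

mean(θ*) = (0.7583 + 0.5922 + 0.5832 + 1.0366 + 0.5833 + 0.6711 + 0.6765 + 0.7578 + 0.5217 + 0.6269) / 10 = 0.68076
bias = 0.68076 − 0.6152

bias = +0.0656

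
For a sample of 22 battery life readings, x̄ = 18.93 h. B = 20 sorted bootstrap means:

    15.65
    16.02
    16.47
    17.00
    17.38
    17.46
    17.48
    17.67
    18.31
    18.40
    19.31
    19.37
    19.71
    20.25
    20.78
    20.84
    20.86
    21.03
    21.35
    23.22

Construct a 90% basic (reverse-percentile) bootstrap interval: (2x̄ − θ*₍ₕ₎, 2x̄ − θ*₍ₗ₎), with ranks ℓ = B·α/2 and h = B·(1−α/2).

(16.51, 22.21)

Percentile endpoints at ranks 1 and 19: θ*₍1₎ = 15.65, θ*₍19₎ = 21.35.
Basic interval reflects these around x̄:
  lower = 2 × 18.93 − 21.35 = 16.51
  upper = 2 × 18.93 − 15.65 = 22.21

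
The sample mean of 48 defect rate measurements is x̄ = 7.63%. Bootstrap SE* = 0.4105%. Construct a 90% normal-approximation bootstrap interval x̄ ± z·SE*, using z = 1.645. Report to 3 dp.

(6.955, 8.305)

Margin = 1.645 × 0.4105 = 0.6753
Interval: 7.63 ± 0.6753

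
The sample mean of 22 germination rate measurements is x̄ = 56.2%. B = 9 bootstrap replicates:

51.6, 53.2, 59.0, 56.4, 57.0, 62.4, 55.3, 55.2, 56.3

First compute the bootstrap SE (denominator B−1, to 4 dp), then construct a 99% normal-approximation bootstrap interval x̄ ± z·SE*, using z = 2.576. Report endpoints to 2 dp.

Mean of replicates = 56.2667; sum of squared deviations = 78.9000; SE* = √(78.9000/8) = 3.1405
Margin = 2.576 × 3.1405 = 8.090
Interval: 56.2 ± 8.090

(48.11, 64.29)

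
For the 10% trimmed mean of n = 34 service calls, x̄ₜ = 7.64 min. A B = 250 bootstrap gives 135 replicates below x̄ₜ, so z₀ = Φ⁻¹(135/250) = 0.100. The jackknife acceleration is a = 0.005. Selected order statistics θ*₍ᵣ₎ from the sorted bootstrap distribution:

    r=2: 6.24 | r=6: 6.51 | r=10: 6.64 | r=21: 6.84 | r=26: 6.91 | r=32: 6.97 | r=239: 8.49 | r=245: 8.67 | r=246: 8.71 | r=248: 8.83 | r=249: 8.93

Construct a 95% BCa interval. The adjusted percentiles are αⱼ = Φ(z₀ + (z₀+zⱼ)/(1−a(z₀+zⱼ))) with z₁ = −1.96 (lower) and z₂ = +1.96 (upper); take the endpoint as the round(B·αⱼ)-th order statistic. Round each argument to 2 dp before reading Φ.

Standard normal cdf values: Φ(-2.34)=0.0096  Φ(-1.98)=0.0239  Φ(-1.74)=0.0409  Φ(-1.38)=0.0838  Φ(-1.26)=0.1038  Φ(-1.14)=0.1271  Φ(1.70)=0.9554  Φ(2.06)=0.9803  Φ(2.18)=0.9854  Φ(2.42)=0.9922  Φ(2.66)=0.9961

(6.64, 8.71)

Lower: z₀ + z₁ = 0.100 + (-1.960) = -1.860; 1 − a(z₀+z₁) = 1 − (0.005)(-1.860) = 1.0093; argument = 0.100 + (-1.860)/1.0093 = -1.7429 → -1.74.
α₁ = Φ(-1.74) = 0.0409; rank = round(250 × 0.0409) = 10; θ*₍10₎ = 6.64.
Upper: z₀ + z₂ = 2.060; 1 − a(z₀+z₂) = 0.9897; argument = 2.1814 → 2.18; α₂ = 0.9854; rank = 246; θ*₍246₎ = 8.71.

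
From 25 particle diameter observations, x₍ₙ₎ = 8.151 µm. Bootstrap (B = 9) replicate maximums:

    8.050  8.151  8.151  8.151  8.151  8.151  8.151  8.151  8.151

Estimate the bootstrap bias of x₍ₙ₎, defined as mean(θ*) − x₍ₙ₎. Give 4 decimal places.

mean(θ*) = (8.050 + 8.151 + 8.151 + 8.151 + 8.151 + 8.151 + 8.151 + 8.151 + 8.151) / 9 = 8.13978
bias = 8.13978 − 8.151

bias = −0.0112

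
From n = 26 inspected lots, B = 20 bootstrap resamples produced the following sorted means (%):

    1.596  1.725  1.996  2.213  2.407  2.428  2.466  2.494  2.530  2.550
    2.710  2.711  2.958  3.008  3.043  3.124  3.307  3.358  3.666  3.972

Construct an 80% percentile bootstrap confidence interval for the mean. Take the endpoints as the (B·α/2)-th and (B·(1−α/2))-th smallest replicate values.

α = 0.20; lower rank = 20 × 0.100 = 2; upper rank = 20 × 0.900 = 18.
The 2nd smallest replicate is 1.725; the 18th is 3.358.

(1.725, 3.358)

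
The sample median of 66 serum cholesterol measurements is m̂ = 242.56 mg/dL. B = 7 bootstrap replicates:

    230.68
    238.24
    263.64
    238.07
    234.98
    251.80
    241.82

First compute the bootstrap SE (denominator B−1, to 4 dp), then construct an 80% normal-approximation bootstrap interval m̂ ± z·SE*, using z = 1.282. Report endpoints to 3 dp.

Mean of replicates = 242.7471; sum of squared deviations = 767.4597; SE* = √(767.4597/6) = 11.3097
Margin = 1.282 × 11.3097 = 14.4990
Interval: 242.56 ± 14.4990

(228.061, 257.059)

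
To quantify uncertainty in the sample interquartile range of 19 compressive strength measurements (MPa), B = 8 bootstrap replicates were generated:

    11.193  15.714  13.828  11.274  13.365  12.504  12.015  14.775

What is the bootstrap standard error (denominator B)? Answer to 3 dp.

SE* = 1.531

Bootstrap SE is the standard deviation of the 8 replicate interquartile ranges.
Mean of replicates: (11.193 + 15.714 + 13.828 + 11.274 + 13.365 + 12.504 + 12.015 + 14.775) / 8 = 104.6680 / 8 = 13.0835
Sum of squared deviations: (−1.8905)² + (+2.6305)² + (+0.7445)² + (−1.8095)² + (+0.2815)² + (−0.5795)² + (−1.0685)² + (+1.6915)² = 18.7400
Variance = 18.7400 / 8 = 2.3425
SE* = √2.3425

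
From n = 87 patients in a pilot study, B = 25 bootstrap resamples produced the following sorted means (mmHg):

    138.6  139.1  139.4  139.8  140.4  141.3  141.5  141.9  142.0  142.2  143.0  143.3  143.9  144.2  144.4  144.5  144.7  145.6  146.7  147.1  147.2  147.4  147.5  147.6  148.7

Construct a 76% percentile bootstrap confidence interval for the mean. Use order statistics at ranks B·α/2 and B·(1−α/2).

(139.4, 147.4)

α = 0.24; lower rank = 25 × 0.120 = 3; upper rank = 25 × 0.880 = 22.
The 3rd smallest replicate is 139.4; the 22nd is 147.4.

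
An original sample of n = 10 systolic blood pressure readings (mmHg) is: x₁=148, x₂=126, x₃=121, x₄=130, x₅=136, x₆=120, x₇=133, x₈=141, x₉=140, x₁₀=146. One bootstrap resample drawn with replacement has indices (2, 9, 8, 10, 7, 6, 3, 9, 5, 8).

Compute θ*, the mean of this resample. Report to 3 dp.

Resample values: 126, 140, 141, 146, 133, 120, 121, 140, 136, 141.
Mean = (126 + 140 + 141 + 146 + 133 + 120 + 121 + 140 + 136 + 141) / 10 = 1344.0 / 10 = 134.400

θ* = 134.400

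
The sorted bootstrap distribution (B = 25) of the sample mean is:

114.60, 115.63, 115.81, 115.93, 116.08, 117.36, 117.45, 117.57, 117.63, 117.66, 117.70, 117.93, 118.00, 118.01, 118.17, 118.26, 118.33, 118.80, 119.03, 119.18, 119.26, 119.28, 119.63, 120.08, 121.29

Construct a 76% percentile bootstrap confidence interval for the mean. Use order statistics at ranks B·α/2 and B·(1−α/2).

(115.81, 119.28)

α = 0.24; lower rank = 25 × 0.120 = 3; upper rank = 25 × 0.880 = 22.
The 3rd smallest replicate is 115.81; the 22nd is 119.28.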